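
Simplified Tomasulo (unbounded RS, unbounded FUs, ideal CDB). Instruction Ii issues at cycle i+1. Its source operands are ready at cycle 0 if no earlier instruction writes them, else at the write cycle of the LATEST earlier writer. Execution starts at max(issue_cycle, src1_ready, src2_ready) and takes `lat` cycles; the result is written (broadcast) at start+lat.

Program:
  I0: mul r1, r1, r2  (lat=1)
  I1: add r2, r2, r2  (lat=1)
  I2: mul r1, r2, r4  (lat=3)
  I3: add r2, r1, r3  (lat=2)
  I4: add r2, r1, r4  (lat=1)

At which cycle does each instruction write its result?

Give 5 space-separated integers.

I0 mul r1: issue@1 deps=(None,None) exec_start@1 write@2
I1 add r2: issue@2 deps=(None,None) exec_start@2 write@3
I2 mul r1: issue@3 deps=(1,None) exec_start@3 write@6
I3 add r2: issue@4 deps=(2,None) exec_start@6 write@8
I4 add r2: issue@5 deps=(2,None) exec_start@6 write@7

Answer: 2 3 6 8 7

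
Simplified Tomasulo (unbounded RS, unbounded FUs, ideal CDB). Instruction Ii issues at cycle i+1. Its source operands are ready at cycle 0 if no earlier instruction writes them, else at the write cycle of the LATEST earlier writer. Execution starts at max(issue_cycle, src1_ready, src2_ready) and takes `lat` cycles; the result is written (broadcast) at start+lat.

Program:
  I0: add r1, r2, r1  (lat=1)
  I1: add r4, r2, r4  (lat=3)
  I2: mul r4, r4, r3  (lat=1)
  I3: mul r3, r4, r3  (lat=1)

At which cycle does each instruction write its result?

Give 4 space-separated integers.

I0 add r1: issue@1 deps=(None,None) exec_start@1 write@2
I1 add r4: issue@2 deps=(None,None) exec_start@2 write@5
I2 mul r4: issue@3 deps=(1,None) exec_start@5 write@6
I3 mul r3: issue@4 deps=(2,None) exec_start@6 write@7

Answer: 2 5 6 7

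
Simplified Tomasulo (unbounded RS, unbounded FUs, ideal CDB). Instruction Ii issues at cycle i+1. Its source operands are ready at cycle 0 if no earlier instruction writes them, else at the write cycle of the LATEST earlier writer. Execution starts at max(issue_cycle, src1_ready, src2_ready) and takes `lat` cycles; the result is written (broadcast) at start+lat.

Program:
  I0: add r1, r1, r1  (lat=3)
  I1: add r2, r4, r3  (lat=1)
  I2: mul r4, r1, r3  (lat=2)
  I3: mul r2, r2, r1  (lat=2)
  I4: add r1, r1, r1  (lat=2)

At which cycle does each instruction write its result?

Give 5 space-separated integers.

I0 add r1: issue@1 deps=(None,None) exec_start@1 write@4
I1 add r2: issue@2 deps=(None,None) exec_start@2 write@3
I2 mul r4: issue@3 deps=(0,None) exec_start@4 write@6
I3 mul r2: issue@4 deps=(1,0) exec_start@4 write@6
I4 add r1: issue@5 deps=(0,0) exec_start@5 write@7

Answer: 4 3 6 6 7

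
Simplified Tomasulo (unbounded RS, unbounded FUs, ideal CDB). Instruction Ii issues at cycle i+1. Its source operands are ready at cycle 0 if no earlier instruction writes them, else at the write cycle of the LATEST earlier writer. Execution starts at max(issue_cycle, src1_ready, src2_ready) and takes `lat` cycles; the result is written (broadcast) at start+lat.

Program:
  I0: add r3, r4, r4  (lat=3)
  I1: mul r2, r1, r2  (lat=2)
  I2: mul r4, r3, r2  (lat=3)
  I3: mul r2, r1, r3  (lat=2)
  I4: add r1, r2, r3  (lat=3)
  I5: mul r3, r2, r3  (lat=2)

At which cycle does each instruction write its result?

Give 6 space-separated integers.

I0 add r3: issue@1 deps=(None,None) exec_start@1 write@4
I1 mul r2: issue@2 deps=(None,None) exec_start@2 write@4
I2 mul r4: issue@3 deps=(0,1) exec_start@4 write@7
I3 mul r2: issue@4 deps=(None,0) exec_start@4 write@6
I4 add r1: issue@5 deps=(3,0) exec_start@6 write@9
I5 mul r3: issue@6 deps=(3,0) exec_start@6 write@8

Answer: 4 4 7 6 9 8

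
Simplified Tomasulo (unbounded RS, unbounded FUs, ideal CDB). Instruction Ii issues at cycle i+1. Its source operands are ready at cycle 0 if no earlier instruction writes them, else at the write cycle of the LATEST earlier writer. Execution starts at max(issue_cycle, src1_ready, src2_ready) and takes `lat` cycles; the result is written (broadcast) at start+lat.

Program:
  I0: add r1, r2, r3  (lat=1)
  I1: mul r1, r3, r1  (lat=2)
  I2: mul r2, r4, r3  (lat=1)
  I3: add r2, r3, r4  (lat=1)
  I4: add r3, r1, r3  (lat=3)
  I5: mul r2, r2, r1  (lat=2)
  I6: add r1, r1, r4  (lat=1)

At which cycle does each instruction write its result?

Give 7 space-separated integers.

Answer: 2 4 4 5 8 8 8

Derivation:
I0 add r1: issue@1 deps=(None,None) exec_start@1 write@2
I1 mul r1: issue@2 deps=(None,0) exec_start@2 write@4
I2 mul r2: issue@3 deps=(None,None) exec_start@3 write@4
I3 add r2: issue@4 deps=(None,None) exec_start@4 write@5
I4 add r3: issue@5 deps=(1,None) exec_start@5 write@8
I5 mul r2: issue@6 deps=(3,1) exec_start@6 write@8
I6 add r1: issue@7 deps=(1,None) exec_start@7 write@8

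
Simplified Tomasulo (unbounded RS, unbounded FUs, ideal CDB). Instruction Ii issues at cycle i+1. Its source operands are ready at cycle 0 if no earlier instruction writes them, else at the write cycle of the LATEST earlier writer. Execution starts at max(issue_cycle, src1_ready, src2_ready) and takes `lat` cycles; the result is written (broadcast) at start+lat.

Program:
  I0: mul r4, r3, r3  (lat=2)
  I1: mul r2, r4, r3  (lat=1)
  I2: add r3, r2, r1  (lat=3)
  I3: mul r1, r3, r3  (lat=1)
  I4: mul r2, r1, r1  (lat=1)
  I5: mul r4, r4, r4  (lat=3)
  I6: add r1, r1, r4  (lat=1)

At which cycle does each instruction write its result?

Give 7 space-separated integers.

I0 mul r4: issue@1 deps=(None,None) exec_start@1 write@3
I1 mul r2: issue@2 deps=(0,None) exec_start@3 write@4
I2 add r3: issue@3 deps=(1,None) exec_start@4 write@7
I3 mul r1: issue@4 deps=(2,2) exec_start@7 write@8
I4 mul r2: issue@5 deps=(3,3) exec_start@8 write@9
I5 mul r4: issue@6 deps=(0,0) exec_start@6 write@9
I6 add r1: issue@7 deps=(3,5) exec_start@9 write@10

Answer: 3 4 7 8 9 9 10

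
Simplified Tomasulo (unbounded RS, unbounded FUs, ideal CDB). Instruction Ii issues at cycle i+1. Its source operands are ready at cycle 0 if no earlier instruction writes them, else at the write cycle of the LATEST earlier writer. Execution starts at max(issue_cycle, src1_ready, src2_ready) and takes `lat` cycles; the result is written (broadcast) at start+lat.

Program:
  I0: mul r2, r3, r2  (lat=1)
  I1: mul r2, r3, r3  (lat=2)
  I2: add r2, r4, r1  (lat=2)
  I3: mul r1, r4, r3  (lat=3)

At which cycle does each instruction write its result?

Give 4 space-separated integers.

Answer: 2 4 5 7

Derivation:
I0 mul r2: issue@1 deps=(None,None) exec_start@1 write@2
I1 mul r2: issue@2 deps=(None,None) exec_start@2 write@4
I2 add r2: issue@3 deps=(None,None) exec_start@3 write@5
I3 mul r1: issue@4 deps=(None,None) exec_start@4 write@7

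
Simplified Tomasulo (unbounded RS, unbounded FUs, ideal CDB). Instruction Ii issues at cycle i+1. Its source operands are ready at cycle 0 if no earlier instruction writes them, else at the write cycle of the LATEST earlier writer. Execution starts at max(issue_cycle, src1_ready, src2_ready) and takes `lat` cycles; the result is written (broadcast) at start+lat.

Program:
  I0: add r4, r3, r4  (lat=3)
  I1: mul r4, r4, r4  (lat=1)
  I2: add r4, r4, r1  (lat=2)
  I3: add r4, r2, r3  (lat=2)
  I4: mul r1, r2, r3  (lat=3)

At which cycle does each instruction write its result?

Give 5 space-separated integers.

Answer: 4 5 7 6 8

Derivation:
I0 add r4: issue@1 deps=(None,None) exec_start@1 write@4
I1 mul r4: issue@2 deps=(0,0) exec_start@4 write@5
I2 add r4: issue@3 deps=(1,None) exec_start@5 write@7
I3 add r4: issue@4 deps=(None,None) exec_start@4 write@6
I4 mul r1: issue@5 deps=(None,None) exec_start@5 write@8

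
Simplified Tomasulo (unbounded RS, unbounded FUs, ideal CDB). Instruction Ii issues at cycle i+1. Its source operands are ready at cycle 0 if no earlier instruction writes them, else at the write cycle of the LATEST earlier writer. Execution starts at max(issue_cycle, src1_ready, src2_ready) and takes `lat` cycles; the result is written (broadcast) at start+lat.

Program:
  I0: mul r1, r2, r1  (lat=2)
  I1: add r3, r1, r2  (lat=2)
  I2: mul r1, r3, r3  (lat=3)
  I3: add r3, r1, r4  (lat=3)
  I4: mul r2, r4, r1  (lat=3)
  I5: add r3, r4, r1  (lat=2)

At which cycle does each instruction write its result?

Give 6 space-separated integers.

I0 mul r1: issue@1 deps=(None,None) exec_start@1 write@3
I1 add r3: issue@2 deps=(0,None) exec_start@3 write@5
I2 mul r1: issue@3 deps=(1,1) exec_start@5 write@8
I3 add r3: issue@4 deps=(2,None) exec_start@8 write@11
I4 mul r2: issue@5 deps=(None,2) exec_start@8 write@11
I5 add r3: issue@6 deps=(None,2) exec_start@8 write@10

Answer: 3 5 8 11 11 10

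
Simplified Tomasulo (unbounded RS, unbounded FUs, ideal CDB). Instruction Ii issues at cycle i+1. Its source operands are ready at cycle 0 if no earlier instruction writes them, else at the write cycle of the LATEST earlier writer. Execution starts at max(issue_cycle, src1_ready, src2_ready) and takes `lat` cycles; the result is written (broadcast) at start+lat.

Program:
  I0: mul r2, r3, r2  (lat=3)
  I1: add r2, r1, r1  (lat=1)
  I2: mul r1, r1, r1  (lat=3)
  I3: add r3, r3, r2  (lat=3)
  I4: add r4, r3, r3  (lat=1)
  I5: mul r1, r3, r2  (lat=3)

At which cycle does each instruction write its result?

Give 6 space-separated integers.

I0 mul r2: issue@1 deps=(None,None) exec_start@1 write@4
I1 add r2: issue@2 deps=(None,None) exec_start@2 write@3
I2 mul r1: issue@3 deps=(None,None) exec_start@3 write@6
I3 add r3: issue@4 deps=(None,1) exec_start@4 write@7
I4 add r4: issue@5 deps=(3,3) exec_start@7 write@8
I5 mul r1: issue@6 deps=(3,1) exec_start@7 write@10

Answer: 4 3 6 7 8 10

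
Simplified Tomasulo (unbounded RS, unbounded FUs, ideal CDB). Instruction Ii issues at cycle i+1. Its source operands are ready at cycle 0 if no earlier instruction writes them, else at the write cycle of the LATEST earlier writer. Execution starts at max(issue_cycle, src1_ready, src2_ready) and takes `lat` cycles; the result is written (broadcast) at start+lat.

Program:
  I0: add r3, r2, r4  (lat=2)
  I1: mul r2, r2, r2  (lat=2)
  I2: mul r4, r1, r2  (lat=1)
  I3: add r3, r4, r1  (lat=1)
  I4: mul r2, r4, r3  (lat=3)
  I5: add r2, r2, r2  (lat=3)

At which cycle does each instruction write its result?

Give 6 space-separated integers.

I0 add r3: issue@1 deps=(None,None) exec_start@1 write@3
I1 mul r2: issue@2 deps=(None,None) exec_start@2 write@4
I2 mul r4: issue@3 deps=(None,1) exec_start@4 write@5
I3 add r3: issue@4 deps=(2,None) exec_start@5 write@6
I4 mul r2: issue@5 deps=(2,3) exec_start@6 write@9
I5 add r2: issue@6 deps=(4,4) exec_start@9 write@12

Answer: 3 4 5 6 9 12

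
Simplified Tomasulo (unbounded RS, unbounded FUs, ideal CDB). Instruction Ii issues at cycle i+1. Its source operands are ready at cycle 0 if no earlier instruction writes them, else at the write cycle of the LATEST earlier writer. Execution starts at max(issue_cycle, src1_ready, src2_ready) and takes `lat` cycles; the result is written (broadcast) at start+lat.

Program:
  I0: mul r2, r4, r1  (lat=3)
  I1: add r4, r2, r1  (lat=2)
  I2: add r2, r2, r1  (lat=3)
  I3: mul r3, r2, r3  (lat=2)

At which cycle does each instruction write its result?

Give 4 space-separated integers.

I0 mul r2: issue@1 deps=(None,None) exec_start@1 write@4
I1 add r4: issue@2 deps=(0,None) exec_start@4 write@6
I2 add r2: issue@3 deps=(0,None) exec_start@4 write@7
I3 mul r3: issue@4 deps=(2,None) exec_start@7 write@9

Answer: 4 6 7 9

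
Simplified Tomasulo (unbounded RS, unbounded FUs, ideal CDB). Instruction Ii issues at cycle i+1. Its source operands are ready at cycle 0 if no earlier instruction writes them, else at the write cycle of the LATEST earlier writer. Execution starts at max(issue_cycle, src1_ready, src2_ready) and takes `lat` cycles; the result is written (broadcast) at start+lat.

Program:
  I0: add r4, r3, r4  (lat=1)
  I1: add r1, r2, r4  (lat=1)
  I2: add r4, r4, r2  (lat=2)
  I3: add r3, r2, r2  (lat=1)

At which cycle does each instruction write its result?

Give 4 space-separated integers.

I0 add r4: issue@1 deps=(None,None) exec_start@1 write@2
I1 add r1: issue@2 deps=(None,0) exec_start@2 write@3
I2 add r4: issue@3 deps=(0,None) exec_start@3 write@5
I3 add r3: issue@4 deps=(None,None) exec_start@4 write@5

Answer: 2 3 5 5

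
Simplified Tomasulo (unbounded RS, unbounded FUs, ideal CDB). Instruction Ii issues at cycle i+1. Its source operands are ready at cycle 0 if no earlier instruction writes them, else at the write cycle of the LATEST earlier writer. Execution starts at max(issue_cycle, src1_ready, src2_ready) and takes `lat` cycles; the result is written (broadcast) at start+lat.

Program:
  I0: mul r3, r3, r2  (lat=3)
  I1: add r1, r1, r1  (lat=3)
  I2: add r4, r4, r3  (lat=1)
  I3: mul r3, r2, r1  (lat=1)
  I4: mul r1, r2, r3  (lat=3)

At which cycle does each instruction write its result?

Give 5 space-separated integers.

Answer: 4 5 5 6 9

Derivation:
I0 mul r3: issue@1 deps=(None,None) exec_start@1 write@4
I1 add r1: issue@2 deps=(None,None) exec_start@2 write@5
I2 add r4: issue@3 deps=(None,0) exec_start@4 write@5
I3 mul r3: issue@4 deps=(None,1) exec_start@5 write@6
I4 mul r1: issue@5 deps=(None,3) exec_start@6 write@9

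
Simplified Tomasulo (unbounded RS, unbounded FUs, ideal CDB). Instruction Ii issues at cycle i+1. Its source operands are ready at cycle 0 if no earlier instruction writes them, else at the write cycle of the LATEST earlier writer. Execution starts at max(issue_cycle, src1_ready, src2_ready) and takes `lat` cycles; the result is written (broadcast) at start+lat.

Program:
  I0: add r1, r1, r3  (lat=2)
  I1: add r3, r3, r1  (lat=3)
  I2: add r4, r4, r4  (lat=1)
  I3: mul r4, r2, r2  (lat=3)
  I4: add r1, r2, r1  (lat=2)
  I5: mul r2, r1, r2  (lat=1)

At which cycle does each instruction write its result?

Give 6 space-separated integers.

Answer: 3 6 4 7 7 8

Derivation:
I0 add r1: issue@1 deps=(None,None) exec_start@1 write@3
I1 add r3: issue@2 deps=(None,0) exec_start@3 write@6
I2 add r4: issue@3 deps=(None,None) exec_start@3 write@4
I3 mul r4: issue@4 deps=(None,None) exec_start@4 write@7
I4 add r1: issue@5 deps=(None,0) exec_start@5 write@7
I5 mul r2: issue@6 deps=(4,None) exec_start@7 write@8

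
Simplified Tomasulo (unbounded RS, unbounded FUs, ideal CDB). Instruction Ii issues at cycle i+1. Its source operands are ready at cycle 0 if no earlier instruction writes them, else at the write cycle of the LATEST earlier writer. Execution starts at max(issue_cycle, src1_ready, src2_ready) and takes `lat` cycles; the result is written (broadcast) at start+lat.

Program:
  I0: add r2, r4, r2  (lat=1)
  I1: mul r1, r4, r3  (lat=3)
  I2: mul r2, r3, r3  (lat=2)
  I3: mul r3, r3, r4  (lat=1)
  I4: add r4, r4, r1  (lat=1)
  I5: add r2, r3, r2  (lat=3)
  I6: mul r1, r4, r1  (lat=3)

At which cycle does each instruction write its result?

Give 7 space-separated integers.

I0 add r2: issue@1 deps=(None,None) exec_start@1 write@2
I1 mul r1: issue@2 deps=(None,None) exec_start@2 write@5
I2 mul r2: issue@3 deps=(None,None) exec_start@3 write@5
I3 mul r3: issue@4 deps=(None,None) exec_start@4 write@5
I4 add r4: issue@5 deps=(None,1) exec_start@5 write@6
I5 add r2: issue@6 deps=(3,2) exec_start@6 write@9
I6 mul r1: issue@7 deps=(4,1) exec_start@7 write@10

Answer: 2 5 5 5 6 9 10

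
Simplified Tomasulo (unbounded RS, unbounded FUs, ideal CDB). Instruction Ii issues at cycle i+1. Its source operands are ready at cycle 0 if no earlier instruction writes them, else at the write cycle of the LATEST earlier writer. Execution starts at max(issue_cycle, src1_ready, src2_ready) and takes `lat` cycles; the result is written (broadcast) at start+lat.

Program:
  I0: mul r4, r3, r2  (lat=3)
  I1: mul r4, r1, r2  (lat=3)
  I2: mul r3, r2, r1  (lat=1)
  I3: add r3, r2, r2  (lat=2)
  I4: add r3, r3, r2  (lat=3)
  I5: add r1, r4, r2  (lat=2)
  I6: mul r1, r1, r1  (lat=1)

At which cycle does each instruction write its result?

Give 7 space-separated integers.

I0 mul r4: issue@1 deps=(None,None) exec_start@1 write@4
I1 mul r4: issue@2 deps=(None,None) exec_start@2 write@5
I2 mul r3: issue@3 deps=(None,None) exec_start@3 write@4
I3 add r3: issue@4 deps=(None,None) exec_start@4 write@6
I4 add r3: issue@5 deps=(3,None) exec_start@6 write@9
I5 add r1: issue@6 deps=(1,None) exec_start@6 write@8
I6 mul r1: issue@7 deps=(5,5) exec_start@8 write@9

Answer: 4 5 4 6 9 8 9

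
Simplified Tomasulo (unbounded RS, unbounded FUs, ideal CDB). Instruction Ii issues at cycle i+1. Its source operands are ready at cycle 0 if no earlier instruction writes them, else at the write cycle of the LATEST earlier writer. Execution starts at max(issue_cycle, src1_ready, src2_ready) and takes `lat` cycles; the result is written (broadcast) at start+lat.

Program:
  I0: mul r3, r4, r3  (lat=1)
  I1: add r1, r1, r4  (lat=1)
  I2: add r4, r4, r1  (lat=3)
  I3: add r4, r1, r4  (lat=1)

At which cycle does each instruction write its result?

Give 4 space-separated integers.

I0 mul r3: issue@1 deps=(None,None) exec_start@1 write@2
I1 add r1: issue@2 deps=(None,None) exec_start@2 write@3
I2 add r4: issue@3 deps=(None,1) exec_start@3 write@6
I3 add r4: issue@4 deps=(1,2) exec_start@6 write@7

Answer: 2 3 6 7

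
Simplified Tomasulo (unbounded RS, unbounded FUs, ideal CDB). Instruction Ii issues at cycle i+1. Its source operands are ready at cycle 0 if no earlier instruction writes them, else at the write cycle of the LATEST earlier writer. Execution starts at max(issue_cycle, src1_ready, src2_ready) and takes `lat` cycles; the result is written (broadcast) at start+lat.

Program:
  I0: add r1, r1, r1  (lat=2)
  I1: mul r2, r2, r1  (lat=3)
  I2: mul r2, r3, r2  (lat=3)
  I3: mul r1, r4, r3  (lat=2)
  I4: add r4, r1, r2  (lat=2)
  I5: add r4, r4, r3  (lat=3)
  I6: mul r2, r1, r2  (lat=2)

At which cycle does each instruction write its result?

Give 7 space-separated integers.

Answer: 3 6 9 6 11 14 11

Derivation:
I0 add r1: issue@1 deps=(None,None) exec_start@1 write@3
I1 mul r2: issue@2 deps=(None,0) exec_start@3 write@6
I2 mul r2: issue@3 deps=(None,1) exec_start@6 write@9
I3 mul r1: issue@4 deps=(None,None) exec_start@4 write@6
I4 add r4: issue@5 deps=(3,2) exec_start@9 write@11
I5 add r4: issue@6 deps=(4,None) exec_start@11 write@14
I6 mul r2: issue@7 deps=(3,2) exec_start@9 write@11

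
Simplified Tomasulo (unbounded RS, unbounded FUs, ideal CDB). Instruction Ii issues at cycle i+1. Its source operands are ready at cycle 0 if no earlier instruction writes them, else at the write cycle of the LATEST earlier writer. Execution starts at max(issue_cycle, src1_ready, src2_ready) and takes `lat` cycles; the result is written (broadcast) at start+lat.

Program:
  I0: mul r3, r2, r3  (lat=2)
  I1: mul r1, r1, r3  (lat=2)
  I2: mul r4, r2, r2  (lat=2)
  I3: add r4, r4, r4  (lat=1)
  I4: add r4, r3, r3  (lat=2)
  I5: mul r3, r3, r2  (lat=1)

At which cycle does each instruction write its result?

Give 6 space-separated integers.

Answer: 3 5 5 6 7 7

Derivation:
I0 mul r3: issue@1 deps=(None,None) exec_start@1 write@3
I1 mul r1: issue@2 deps=(None,0) exec_start@3 write@5
I2 mul r4: issue@3 deps=(None,None) exec_start@3 write@5
I3 add r4: issue@4 deps=(2,2) exec_start@5 write@6
I4 add r4: issue@5 deps=(0,0) exec_start@5 write@7
I5 mul r3: issue@6 deps=(0,None) exec_start@6 write@7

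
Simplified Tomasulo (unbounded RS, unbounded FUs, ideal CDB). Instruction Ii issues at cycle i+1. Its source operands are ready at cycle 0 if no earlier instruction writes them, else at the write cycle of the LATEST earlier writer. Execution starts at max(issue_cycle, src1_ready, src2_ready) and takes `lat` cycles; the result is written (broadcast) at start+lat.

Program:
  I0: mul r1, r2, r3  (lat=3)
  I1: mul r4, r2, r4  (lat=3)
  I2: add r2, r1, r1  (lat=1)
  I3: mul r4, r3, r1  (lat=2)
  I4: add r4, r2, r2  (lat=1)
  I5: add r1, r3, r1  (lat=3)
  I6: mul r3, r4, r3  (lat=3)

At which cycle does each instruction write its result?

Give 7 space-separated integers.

Answer: 4 5 5 6 6 9 10

Derivation:
I0 mul r1: issue@1 deps=(None,None) exec_start@1 write@4
I1 mul r4: issue@2 deps=(None,None) exec_start@2 write@5
I2 add r2: issue@3 deps=(0,0) exec_start@4 write@5
I3 mul r4: issue@4 deps=(None,0) exec_start@4 write@6
I4 add r4: issue@5 deps=(2,2) exec_start@5 write@6
I5 add r1: issue@6 deps=(None,0) exec_start@6 write@9
I6 mul r3: issue@7 deps=(4,None) exec_start@7 write@10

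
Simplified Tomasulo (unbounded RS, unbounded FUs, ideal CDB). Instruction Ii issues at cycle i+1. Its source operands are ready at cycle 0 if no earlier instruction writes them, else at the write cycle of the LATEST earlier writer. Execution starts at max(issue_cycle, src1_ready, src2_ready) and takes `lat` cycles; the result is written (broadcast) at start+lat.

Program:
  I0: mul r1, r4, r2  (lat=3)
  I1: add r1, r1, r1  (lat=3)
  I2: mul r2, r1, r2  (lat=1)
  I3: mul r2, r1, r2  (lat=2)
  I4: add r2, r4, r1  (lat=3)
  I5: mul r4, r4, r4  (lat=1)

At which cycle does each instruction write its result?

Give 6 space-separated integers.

Answer: 4 7 8 10 10 7

Derivation:
I0 mul r1: issue@1 deps=(None,None) exec_start@1 write@4
I1 add r1: issue@2 deps=(0,0) exec_start@4 write@7
I2 mul r2: issue@3 deps=(1,None) exec_start@7 write@8
I3 mul r2: issue@4 deps=(1,2) exec_start@8 write@10
I4 add r2: issue@5 deps=(None,1) exec_start@7 write@10
I5 mul r4: issue@6 deps=(None,None) exec_start@6 write@7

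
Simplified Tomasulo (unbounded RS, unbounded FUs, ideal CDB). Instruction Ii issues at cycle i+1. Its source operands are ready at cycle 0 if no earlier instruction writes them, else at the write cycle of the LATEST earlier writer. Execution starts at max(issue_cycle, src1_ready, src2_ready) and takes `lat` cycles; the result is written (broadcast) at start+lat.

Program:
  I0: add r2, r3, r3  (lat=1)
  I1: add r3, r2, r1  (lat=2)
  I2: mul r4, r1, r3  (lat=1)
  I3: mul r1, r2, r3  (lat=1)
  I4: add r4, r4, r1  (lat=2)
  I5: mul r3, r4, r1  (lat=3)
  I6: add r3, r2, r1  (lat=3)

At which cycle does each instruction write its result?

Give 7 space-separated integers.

I0 add r2: issue@1 deps=(None,None) exec_start@1 write@2
I1 add r3: issue@2 deps=(0,None) exec_start@2 write@4
I2 mul r4: issue@3 deps=(None,1) exec_start@4 write@5
I3 mul r1: issue@4 deps=(0,1) exec_start@4 write@5
I4 add r4: issue@5 deps=(2,3) exec_start@5 write@7
I5 mul r3: issue@6 deps=(4,3) exec_start@7 write@10
I6 add r3: issue@7 deps=(0,3) exec_start@7 write@10

Answer: 2 4 5 5 7 10 10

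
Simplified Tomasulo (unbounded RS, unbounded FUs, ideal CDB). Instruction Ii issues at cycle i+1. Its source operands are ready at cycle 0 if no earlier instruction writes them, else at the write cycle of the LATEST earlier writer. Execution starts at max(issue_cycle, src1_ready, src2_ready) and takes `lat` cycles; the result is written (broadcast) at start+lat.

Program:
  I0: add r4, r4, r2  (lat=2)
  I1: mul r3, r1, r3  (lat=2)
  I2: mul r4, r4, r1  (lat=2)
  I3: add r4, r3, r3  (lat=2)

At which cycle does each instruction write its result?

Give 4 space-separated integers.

I0 add r4: issue@1 deps=(None,None) exec_start@1 write@3
I1 mul r3: issue@2 deps=(None,None) exec_start@2 write@4
I2 mul r4: issue@3 deps=(0,None) exec_start@3 write@5
I3 add r4: issue@4 deps=(1,1) exec_start@4 write@6

Answer: 3 4 5 6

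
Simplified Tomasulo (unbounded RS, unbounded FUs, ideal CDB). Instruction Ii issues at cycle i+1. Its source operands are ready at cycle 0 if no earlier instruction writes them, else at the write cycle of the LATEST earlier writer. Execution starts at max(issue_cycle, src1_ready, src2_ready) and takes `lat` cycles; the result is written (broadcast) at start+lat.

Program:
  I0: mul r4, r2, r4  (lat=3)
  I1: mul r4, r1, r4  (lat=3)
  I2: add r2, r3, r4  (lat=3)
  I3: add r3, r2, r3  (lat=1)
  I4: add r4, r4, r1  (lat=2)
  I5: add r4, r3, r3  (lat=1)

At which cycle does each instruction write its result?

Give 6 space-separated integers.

Answer: 4 7 10 11 9 12

Derivation:
I0 mul r4: issue@1 deps=(None,None) exec_start@1 write@4
I1 mul r4: issue@2 deps=(None,0) exec_start@4 write@7
I2 add r2: issue@3 deps=(None,1) exec_start@7 write@10
I3 add r3: issue@4 deps=(2,None) exec_start@10 write@11
I4 add r4: issue@5 deps=(1,None) exec_start@7 write@9
I5 add r4: issue@6 deps=(3,3) exec_start@11 write@12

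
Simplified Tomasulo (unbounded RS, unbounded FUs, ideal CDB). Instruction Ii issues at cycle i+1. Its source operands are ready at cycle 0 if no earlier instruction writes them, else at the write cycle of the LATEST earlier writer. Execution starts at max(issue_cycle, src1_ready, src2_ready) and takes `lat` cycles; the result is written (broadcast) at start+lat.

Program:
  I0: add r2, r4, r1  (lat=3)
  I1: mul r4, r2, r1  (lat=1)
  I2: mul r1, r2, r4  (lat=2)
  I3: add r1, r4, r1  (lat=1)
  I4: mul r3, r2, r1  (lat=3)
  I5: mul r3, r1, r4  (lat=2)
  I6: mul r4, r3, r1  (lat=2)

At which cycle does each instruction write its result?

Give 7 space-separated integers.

I0 add r2: issue@1 deps=(None,None) exec_start@1 write@4
I1 mul r4: issue@2 deps=(0,None) exec_start@4 write@5
I2 mul r1: issue@3 deps=(0,1) exec_start@5 write@7
I3 add r1: issue@4 deps=(1,2) exec_start@7 write@8
I4 mul r3: issue@5 deps=(0,3) exec_start@8 write@11
I5 mul r3: issue@6 deps=(3,1) exec_start@8 write@10
I6 mul r4: issue@7 deps=(5,3) exec_start@10 write@12

Answer: 4 5 7 8 11 10 12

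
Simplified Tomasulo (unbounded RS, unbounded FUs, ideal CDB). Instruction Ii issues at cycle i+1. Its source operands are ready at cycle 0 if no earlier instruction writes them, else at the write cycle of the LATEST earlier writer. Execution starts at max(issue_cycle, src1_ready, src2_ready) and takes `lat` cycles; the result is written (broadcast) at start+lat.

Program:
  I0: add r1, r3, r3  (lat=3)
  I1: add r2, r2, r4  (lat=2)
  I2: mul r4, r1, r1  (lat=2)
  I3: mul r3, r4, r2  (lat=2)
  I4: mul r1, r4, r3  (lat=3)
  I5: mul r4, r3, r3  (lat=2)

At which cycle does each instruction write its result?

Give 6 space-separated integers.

Answer: 4 4 6 8 11 10

Derivation:
I0 add r1: issue@1 deps=(None,None) exec_start@1 write@4
I1 add r2: issue@2 deps=(None,None) exec_start@2 write@4
I2 mul r4: issue@3 deps=(0,0) exec_start@4 write@6
I3 mul r3: issue@4 deps=(2,1) exec_start@6 write@8
I4 mul r1: issue@5 deps=(2,3) exec_start@8 write@11
I5 mul r4: issue@6 deps=(3,3) exec_start@8 write@10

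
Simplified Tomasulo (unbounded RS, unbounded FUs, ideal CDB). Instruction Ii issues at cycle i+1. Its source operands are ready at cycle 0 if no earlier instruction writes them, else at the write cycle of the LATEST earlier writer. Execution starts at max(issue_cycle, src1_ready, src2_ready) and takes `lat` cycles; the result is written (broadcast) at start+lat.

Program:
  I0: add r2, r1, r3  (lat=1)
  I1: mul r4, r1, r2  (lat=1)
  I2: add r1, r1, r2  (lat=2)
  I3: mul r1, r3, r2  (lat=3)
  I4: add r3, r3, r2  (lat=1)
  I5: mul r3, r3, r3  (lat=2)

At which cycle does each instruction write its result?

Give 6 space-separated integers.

Answer: 2 3 5 7 6 8

Derivation:
I0 add r2: issue@1 deps=(None,None) exec_start@1 write@2
I1 mul r4: issue@2 deps=(None,0) exec_start@2 write@3
I2 add r1: issue@3 deps=(None,0) exec_start@3 write@5
I3 mul r1: issue@4 deps=(None,0) exec_start@4 write@7
I4 add r3: issue@5 deps=(None,0) exec_start@5 write@6
I5 mul r3: issue@6 deps=(4,4) exec_start@6 write@8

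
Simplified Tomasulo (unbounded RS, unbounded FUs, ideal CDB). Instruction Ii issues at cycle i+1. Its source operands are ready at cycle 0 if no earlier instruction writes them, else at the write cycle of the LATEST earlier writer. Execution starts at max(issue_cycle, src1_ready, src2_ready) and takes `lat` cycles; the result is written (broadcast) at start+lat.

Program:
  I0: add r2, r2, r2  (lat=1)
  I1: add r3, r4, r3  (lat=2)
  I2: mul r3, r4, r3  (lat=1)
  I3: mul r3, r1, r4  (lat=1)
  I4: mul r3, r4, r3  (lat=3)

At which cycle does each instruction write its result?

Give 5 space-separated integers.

Answer: 2 4 5 5 8

Derivation:
I0 add r2: issue@1 deps=(None,None) exec_start@1 write@2
I1 add r3: issue@2 deps=(None,None) exec_start@2 write@4
I2 mul r3: issue@3 deps=(None,1) exec_start@4 write@5
I3 mul r3: issue@4 deps=(None,None) exec_start@4 write@5
I4 mul r3: issue@5 deps=(None,3) exec_start@5 write@8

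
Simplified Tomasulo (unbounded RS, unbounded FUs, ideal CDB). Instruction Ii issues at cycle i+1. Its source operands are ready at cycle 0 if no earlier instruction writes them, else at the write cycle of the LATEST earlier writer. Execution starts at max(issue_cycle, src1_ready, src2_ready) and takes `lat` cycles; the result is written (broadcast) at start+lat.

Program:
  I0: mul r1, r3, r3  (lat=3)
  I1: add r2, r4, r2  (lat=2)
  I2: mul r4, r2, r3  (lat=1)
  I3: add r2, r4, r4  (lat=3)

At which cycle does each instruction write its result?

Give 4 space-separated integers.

Answer: 4 4 5 8

Derivation:
I0 mul r1: issue@1 deps=(None,None) exec_start@1 write@4
I1 add r2: issue@2 deps=(None,None) exec_start@2 write@4
I2 mul r4: issue@3 deps=(1,None) exec_start@4 write@5
I3 add r2: issue@4 deps=(2,2) exec_start@5 write@8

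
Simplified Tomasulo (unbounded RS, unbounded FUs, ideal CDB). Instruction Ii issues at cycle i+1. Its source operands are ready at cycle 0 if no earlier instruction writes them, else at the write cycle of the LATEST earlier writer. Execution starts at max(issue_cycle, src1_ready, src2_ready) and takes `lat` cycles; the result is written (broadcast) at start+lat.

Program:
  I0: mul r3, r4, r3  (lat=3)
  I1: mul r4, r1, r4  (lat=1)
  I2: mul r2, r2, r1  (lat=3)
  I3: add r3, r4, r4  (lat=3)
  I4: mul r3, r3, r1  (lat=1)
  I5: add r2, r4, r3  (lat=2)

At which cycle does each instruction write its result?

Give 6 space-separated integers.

Answer: 4 3 6 7 8 10

Derivation:
I0 mul r3: issue@1 deps=(None,None) exec_start@1 write@4
I1 mul r4: issue@2 deps=(None,None) exec_start@2 write@3
I2 mul r2: issue@3 deps=(None,None) exec_start@3 write@6
I3 add r3: issue@4 deps=(1,1) exec_start@4 write@7
I4 mul r3: issue@5 deps=(3,None) exec_start@7 write@8
I5 add r2: issue@6 deps=(1,4) exec_start@8 write@10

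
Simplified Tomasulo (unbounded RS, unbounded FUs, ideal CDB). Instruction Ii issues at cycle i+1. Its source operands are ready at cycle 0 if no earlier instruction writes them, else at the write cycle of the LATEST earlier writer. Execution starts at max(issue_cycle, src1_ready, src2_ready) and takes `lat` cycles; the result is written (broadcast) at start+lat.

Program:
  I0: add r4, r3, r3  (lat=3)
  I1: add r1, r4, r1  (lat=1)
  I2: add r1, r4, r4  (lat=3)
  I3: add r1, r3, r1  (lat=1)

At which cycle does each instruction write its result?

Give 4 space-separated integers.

Answer: 4 5 7 8

Derivation:
I0 add r4: issue@1 deps=(None,None) exec_start@1 write@4
I1 add r1: issue@2 deps=(0,None) exec_start@4 write@5
I2 add r1: issue@3 deps=(0,0) exec_start@4 write@7
I3 add r1: issue@4 deps=(None,2) exec_start@7 write@8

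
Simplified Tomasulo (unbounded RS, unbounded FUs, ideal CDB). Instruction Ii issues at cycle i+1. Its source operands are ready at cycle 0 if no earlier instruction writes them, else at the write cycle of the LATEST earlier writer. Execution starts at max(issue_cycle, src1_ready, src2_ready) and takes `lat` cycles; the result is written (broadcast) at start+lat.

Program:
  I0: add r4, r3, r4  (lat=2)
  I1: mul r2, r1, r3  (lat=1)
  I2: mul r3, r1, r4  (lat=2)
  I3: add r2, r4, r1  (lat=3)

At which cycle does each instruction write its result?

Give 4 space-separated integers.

I0 add r4: issue@1 deps=(None,None) exec_start@1 write@3
I1 mul r2: issue@2 deps=(None,None) exec_start@2 write@3
I2 mul r3: issue@3 deps=(None,0) exec_start@3 write@5
I3 add r2: issue@4 deps=(0,None) exec_start@4 write@7

Answer: 3 3 5 7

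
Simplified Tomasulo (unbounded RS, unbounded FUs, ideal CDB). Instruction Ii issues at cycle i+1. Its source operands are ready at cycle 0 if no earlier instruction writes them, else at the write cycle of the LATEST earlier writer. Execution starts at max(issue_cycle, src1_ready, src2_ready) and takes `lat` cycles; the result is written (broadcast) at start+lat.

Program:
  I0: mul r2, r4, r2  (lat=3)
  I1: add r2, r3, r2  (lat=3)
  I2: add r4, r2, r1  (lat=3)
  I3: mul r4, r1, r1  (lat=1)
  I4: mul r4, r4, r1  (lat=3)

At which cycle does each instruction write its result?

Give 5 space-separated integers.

I0 mul r2: issue@1 deps=(None,None) exec_start@1 write@4
I1 add r2: issue@2 deps=(None,0) exec_start@4 write@7
I2 add r4: issue@3 deps=(1,None) exec_start@7 write@10
I3 mul r4: issue@4 deps=(None,None) exec_start@4 write@5
I4 mul r4: issue@5 deps=(3,None) exec_start@5 write@8

Answer: 4 7 10 5 8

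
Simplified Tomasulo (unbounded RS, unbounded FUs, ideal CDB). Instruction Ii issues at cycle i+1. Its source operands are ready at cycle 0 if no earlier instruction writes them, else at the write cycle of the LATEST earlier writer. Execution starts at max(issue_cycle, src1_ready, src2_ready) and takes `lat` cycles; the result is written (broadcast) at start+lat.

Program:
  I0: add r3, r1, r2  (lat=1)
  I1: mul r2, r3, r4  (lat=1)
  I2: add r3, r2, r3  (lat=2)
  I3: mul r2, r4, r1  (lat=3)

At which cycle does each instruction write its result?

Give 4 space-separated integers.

I0 add r3: issue@1 deps=(None,None) exec_start@1 write@2
I1 mul r2: issue@2 deps=(0,None) exec_start@2 write@3
I2 add r3: issue@3 deps=(1,0) exec_start@3 write@5
I3 mul r2: issue@4 deps=(None,None) exec_start@4 write@7

Answer: 2 3 5 7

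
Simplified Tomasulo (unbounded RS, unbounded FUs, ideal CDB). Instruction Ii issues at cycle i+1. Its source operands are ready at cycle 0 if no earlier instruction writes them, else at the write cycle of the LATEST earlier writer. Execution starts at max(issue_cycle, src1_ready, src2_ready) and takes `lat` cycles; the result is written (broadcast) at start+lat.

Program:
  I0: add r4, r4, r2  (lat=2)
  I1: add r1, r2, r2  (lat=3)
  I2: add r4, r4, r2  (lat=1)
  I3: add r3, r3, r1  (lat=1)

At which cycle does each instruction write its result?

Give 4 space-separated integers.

Answer: 3 5 4 6

Derivation:
I0 add r4: issue@1 deps=(None,None) exec_start@1 write@3
I1 add r1: issue@2 deps=(None,None) exec_start@2 write@5
I2 add r4: issue@3 deps=(0,None) exec_start@3 write@4
I3 add r3: issue@4 deps=(None,1) exec_start@5 write@6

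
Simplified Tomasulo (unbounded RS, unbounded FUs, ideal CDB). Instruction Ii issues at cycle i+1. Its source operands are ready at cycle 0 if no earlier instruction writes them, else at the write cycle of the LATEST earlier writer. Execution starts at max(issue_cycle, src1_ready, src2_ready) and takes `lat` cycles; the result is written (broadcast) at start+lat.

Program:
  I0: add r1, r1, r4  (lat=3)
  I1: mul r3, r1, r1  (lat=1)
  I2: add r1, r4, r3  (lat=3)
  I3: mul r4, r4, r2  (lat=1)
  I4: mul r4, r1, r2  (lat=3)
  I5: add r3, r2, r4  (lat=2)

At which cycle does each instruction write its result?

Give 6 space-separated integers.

Answer: 4 5 8 5 11 13

Derivation:
I0 add r1: issue@1 deps=(None,None) exec_start@1 write@4
I1 mul r3: issue@2 deps=(0,0) exec_start@4 write@5
I2 add r1: issue@3 deps=(None,1) exec_start@5 write@8
I3 mul r4: issue@4 deps=(None,None) exec_start@4 write@5
I4 mul r4: issue@5 deps=(2,None) exec_start@8 write@11
I5 add r3: issue@6 deps=(None,4) exec_start@11 write@13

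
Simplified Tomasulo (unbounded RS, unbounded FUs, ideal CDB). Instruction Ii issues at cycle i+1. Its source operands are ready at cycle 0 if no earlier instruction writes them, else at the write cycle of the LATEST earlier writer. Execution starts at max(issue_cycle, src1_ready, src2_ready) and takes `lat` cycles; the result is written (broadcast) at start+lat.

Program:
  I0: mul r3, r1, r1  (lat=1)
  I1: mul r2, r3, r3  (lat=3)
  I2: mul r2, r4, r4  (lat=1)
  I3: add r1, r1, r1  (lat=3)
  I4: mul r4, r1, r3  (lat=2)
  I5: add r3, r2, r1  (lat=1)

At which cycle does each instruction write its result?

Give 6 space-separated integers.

Answer: 2 5 4 7 9 8

Derivation:
I0 mul r3: issue@1 deps=(None,None) exec_start@1 write@2
I1 mul r2: issue@2 deps=(0,0) exec_start@2 write@5
I2 mul r2: issue@3 deps=(None,None) exec_start@3 write@4
I3 add r1: issue@4 deps=(None,None) exec_start@4 write@7
I4 mul r4: issue@5 deps=(3,0) exec_start@7 write@9
I5 add r3: issue@6 deps=(2,3) exec_start@7 write@8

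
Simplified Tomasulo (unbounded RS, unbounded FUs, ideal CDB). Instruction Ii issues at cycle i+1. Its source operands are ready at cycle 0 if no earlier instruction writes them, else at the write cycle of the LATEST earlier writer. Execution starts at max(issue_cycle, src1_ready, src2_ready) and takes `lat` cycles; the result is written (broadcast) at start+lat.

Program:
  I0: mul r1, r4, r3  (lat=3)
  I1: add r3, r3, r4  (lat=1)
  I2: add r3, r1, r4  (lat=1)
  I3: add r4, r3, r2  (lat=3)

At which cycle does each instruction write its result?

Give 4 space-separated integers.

I0 mul r1: issue@1 deps=(None,None) exec_start@1 write@4
I1 add r3: issue@2 deps=(None,None) exec_start@2 write@3
I2 add r3: issue@3 deps=(0,None) exec_start@4 write@5
I3 add r4: issue@4 deps=(2,None) exec_start@5 write@8

Answer: 4 3 5 8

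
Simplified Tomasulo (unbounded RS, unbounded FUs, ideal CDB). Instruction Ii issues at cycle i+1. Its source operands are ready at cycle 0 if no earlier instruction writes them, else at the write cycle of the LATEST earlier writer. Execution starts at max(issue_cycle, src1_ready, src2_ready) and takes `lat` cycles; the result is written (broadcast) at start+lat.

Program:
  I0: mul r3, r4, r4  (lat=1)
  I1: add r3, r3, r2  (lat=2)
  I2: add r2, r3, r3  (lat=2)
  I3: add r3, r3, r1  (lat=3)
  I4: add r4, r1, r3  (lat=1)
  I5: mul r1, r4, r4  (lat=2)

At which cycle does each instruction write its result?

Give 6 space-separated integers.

I0 mul r3: issue@1 deps=(None,None) exec_start@1 write@2
I1 add r3: issue@2 deps=(0,None) exec_start@2 write@4
I2 add r2: issue@3 deps=(1,1) exec_start@4 write@6
I3 add r3: issue@4 deps=(1,None) exec_start@4 write@7
I4 add r4: issue@5 deps=(None,3) exec_start@7 write@8
I5 mul r1: issue@6 deps=(4,4) exec_start@8 write@10

Answer: 2 4 6 7 8 10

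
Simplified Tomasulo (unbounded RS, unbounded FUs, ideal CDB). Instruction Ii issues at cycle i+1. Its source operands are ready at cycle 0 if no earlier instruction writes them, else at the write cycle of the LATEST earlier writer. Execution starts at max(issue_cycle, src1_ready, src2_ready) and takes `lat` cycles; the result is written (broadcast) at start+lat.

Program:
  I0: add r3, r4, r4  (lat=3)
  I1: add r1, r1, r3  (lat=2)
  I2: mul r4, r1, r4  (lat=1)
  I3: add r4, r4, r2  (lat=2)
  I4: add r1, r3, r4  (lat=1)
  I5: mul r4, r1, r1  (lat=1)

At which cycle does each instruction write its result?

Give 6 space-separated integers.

Answer: 4 6 7 9 10 11

Derivation:
I0 add r3: issue@1 deps=(None,None) exec_start@1 write@4
I1 add r1: issue@2 deps=(None,0) exec_start@4 write@6
I2 mul r4: issue@3 deps=(1,None) exec_start@6 write@7
I3 add r4: issue@4 deps=(2,None) exec_start@7 write@9
I4 add r1: issue@5 deps=(0,3) exec_start@9 write@10
I5 mul r4: issue@6 deps=(4,4) exec_start@10 write@11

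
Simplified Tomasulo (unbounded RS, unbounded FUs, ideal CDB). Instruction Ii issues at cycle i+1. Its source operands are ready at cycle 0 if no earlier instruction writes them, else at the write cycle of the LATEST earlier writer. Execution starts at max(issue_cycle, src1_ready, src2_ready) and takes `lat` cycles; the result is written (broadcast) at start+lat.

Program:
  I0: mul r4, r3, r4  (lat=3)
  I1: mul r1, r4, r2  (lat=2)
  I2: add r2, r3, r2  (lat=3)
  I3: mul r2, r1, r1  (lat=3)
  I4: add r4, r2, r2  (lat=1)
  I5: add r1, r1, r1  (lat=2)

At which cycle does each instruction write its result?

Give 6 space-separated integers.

I0 mul r4: issue@1 deps=(None,None) exec_start@1 write@4
I1 mul r1: issue@2 deps=(0,None) exec_start@4 write@6
I2 add r2: issue@3 deps=(None,None) exec_start@3 write@6
I3 mul r2: issue@4 deps=(1,1) exec_start@6 write@9
I4 add r4: issue@5 deps=(3,3) exec_start@9 write@10
I5 add r1: issue@6 deps=(1,1) exec_start@6 write@8

Answer: 4 6 6 9 10 8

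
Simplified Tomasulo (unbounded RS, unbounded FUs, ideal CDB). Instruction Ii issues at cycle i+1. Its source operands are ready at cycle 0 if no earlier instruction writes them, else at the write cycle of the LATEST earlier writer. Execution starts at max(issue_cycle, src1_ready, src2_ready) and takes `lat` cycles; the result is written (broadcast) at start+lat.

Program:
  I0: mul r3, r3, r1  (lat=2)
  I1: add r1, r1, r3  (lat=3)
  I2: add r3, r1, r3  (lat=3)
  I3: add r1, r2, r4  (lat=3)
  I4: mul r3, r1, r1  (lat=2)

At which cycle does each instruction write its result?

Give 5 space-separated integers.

Answer: 3 6 9 7 9

Derivation:
I0 mul r3: issue@1 deps=(None,None) exec_start@1 write@3
I1 add r1: issue@2 deps=(None,0) exec_start@3 write@6
I2 add r3: issue@3 deps=(1,0) exec_start@6 write@9
I3 add r1: issue@4 deps=(None,None) exec_start@4 write@7
I4 mul r3: issue@5 deps=(3,3) exec_start@7 write@9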